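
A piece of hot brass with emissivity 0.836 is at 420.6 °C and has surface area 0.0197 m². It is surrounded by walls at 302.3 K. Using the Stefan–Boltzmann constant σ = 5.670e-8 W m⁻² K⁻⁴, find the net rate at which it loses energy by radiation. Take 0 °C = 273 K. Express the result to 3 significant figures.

Net loss ≈ 208 W

T = 420.6 °C + 273 = 693.6 K.
Area A = 0.0197 m².
Net radiated power P_net = εσA(T⁴ − T₀⁴) = 0.836×5.670×10⁻⁸×0.0197×(693.6⁴ − 302.3⁴).
T⁴ − T₀⁴ = 2.31439×10¹¹ − 8.35127×10⁹ = 2.23088×10¹¹ K⁴, so P_net = 208 W.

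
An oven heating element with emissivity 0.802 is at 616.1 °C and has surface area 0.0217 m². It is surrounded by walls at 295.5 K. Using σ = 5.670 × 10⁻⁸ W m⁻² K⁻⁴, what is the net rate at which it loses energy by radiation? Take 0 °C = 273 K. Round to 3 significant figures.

Net loss ≈ 609 W

T = 616.1 °C + 273 = 889.1 K.
Area A = 0.0217 m².
Net radiated power P_net = εσA(T⁴ − T₀⁴) = 0.802×5.670×10⁻⁸×0.0217×(889.1⁴ − 295.5⁴).
T⁴ − T₀⁴ = 6.24888×10¹¹ − 7.62483×10⁹ = 6.17263×10¹¹ K⁴, so P_net = 609 W.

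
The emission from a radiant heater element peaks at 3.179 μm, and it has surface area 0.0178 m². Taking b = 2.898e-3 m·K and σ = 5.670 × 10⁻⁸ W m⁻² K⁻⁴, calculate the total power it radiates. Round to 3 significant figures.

Wien's law: T = b/λ_max = 2.898×10⁻³/3.179×10⁻⁶ = 911.607 K.
Area A = 0.0178 m².
Then P = σAT⁴ = 5.670×10⁻⁸×0.0178×(911.607)⁴ = 697 W.

P ≈ 697 W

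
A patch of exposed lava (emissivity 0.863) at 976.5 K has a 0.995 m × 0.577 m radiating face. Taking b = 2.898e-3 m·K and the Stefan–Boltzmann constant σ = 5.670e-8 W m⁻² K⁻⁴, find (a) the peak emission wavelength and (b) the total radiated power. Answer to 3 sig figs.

(a) λ_max = b/T = 2.898×10⁻³/976.5 = 2.968×10⁻⁶ m = 2.97 μm.
Area A = 0.995 × 0.577 = 0.574115 m².
(b) P = εσAT⁴ = 0.863×5.670×10⁻⁸×0.574115×(976.5)⁴ = 2.55×10⁴ W.

λ_max ≈ 2.97 μm; P ≈ 2.55×10⁴ W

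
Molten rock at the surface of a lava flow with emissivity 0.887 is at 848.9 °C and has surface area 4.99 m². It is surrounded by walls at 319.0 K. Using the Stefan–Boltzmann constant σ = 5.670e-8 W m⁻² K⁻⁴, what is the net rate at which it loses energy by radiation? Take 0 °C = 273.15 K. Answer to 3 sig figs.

Net loss ≈ 3.95×10⁵ W

T = 848.9 °C + 273.15 = 1122.05 K.
Area A = 4.99 m².
Net radiated power P_net = εσA(T⁴ − T₀⁴) = 0.887×5.670×10⁻⁸×4.99×(1122.05⁴ − 319.0⁴).
T⁴ − T₀⁴ = 1.58507×10¹² − 1.03553×10¹⁰ = 1.57471×10¹² K⁴, so P_net = 3.95×10⁵ W.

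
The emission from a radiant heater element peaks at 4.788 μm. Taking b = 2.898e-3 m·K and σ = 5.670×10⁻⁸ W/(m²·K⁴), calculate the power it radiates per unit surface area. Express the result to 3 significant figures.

Wien's law: T = b/λ_max = 2.898×10⁻³/4.788×10⁻⁶ = 605.263 K.
Then I = σT⁴ = 5.670×10⁻⁸×(605.263)⁴ = 7.61×10³ W/m².

I ≈ 7.61×10³ W/m²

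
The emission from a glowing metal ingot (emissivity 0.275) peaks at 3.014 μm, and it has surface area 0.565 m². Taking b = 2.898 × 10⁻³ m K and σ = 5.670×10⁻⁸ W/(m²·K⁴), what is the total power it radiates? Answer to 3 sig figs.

Wien's law: T = b/λ_max = 2.898×10⁻³/3.014×10⁻⁶ = 961.513 K.
Area A = 0.565 m².
Then P = εσAT⁴ = 0.275×5.670×10⁻⁸×0.565×(961.513)⁴ = 7.53×10³ W.

P ≈ 7.53×10³ W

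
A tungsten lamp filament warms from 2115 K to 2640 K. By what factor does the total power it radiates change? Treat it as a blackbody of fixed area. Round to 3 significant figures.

P ∝ T⁴, so P₂/P₁ = (T₂/T₁)⁴ = (2640/2115)⁴ = (1.24823)⁴ = 2.43.

P₂/P₁ ≈ 2.43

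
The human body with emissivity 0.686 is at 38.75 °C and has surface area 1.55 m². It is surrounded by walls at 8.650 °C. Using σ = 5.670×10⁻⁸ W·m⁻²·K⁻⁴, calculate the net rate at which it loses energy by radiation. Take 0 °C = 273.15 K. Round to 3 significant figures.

T = 38.75 °C + 273.15 = 311.90 K.
Surroundings: T = 8.650 °C + 273.15 = 281.800 K.
Area A = 1.55 m².
Net radiated power P_net = εσA(T⁴ − T₀⁴) = 0.686×5.670×10⁻⁸×1.55×(311.90⁴ − 281.800⁴).
T⁴ − T₀⁴ = 9.46371×10⁹ − 6.30615×10⁹ = 3.15756×10⁹ K⁴, so P_net = 190 W.

Net loss ≈ 190 W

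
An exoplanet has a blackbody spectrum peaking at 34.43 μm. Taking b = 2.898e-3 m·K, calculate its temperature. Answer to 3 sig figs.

T ≈ 84.2 K

Wien's law gives T = b/λ_max = (2.898×10⁻³ m·K)/(3.443×10⁻⁵ m) = 84.2 K.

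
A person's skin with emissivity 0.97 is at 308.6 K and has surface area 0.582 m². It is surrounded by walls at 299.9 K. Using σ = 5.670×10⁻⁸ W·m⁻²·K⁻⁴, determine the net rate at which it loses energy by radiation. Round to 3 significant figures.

Net loss ≈ 31.4 W

Area A = 0.582 m².
Net radiated power P_net = εσA(T⁴ − T₀⁴) = 0.97×5.670×10⁻⁸×0.582×(308.6⁴ − 299.9⁴).
T⁴ − T₀⁴ = 9.06951×10⁹ − 8.08921×10⁹ = 9.80300×10⁸ K⁴, so P_net = 31.4 W.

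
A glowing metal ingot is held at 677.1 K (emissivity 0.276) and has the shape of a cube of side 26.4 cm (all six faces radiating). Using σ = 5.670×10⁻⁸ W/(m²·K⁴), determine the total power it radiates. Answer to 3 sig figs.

Area A = 6s² = 6×(0.264 m)² = 0.418176 m².
P = εσAT⁴ = 0.276 × 5.670×10⁻⁸ × 0.418176 × (677.1)⁴ = 1.38×10³ W.

P ≈ 1.38×10³ W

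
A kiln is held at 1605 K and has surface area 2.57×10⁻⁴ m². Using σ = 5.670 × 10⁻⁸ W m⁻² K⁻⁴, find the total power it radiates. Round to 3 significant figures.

Area A = 2.57×10⁻⁴ m².
P = σAT⁴ = 5.670×10⁻⁸ × 2.57×10⁻⁴ × (1605)⁴ = 96.7 W.

P ≈ 96.7 W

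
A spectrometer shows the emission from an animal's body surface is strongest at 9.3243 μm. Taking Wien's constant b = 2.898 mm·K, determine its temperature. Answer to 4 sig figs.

T ≈ 310.8 K

Wien's law gives T = b/λ_max = (2.898×10⁻³ m·K)/(9.3243×10⁻⁶ m) = 310.8 K.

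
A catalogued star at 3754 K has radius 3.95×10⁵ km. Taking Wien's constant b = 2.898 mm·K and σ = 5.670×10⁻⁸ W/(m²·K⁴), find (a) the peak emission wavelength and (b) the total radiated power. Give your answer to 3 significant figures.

λ_max ≈ 0.772 μm; P ≈ 2.21×10²⁵ W

(a) λ_max = b/T = 2.898×10⁻³/3754 = 7.720×10⁻⁷ m = 0.772 μm.
Surface area A = 4πR² = 4π(3.95×10⁸ m)² = 1.96067×10¹⁸ m².
(b) P = σAT⁴ = 5.670×10⁻⁸×1.96067×10¹⁸×(3754)⁴ = 2.21×10²⁵ W.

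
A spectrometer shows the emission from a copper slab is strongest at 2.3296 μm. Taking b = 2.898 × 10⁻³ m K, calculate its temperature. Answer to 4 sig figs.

Wien's law gives T = b/λ_max = (2.898×10⁻³ m·K)/(2.3296×10⁻⁶ m) = 1244 K.

T ≈ 1244 K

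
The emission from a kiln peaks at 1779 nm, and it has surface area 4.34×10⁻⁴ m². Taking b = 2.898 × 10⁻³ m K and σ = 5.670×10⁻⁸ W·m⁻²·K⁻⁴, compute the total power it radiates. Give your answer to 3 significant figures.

P ≈ 173 W

Wien's law: T = b/λ_max = 2.898×10⁻³/1.779×10⁻⁶ = 1629.01 K.
Area A = 4.34×10⁻⁴ m².
Then P = σAT⁴ = 5.670×10⁻⁸×4.34×10⁻⁴×(1629.01)⁴ = 173 W.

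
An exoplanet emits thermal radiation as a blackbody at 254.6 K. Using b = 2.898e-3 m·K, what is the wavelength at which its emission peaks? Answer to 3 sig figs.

λ_max ≈ 11.4 μm

Wien's displacement law: λ_max = b/T = (2.898×10⁻³ m·K)/(254.6 K) = 1.138×10⁻⁵ m.
That is 11.4 μm, in the infrared range.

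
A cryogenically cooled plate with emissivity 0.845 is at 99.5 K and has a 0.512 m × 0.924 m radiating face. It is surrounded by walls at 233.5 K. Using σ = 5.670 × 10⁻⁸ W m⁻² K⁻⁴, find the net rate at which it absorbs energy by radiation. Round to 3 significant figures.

Net gain ≈ 65.2 W

Area A = 0.512 × 0.924 = 0.473088 m².
Net radiated power P_net = εσA(T⁴ − T₀⁴) = 0.845×5.670×10⁻⁸×0.473088×(99.5⁴ − 233.5⁴).
T⁴ − T₀⁴ = 9.80150×10⁷ − 2.97268×10⁹ = -2.87466×10⁹ K⁴, so P_net = -65.2 W — negative, meaning a net gain of 65.2 W.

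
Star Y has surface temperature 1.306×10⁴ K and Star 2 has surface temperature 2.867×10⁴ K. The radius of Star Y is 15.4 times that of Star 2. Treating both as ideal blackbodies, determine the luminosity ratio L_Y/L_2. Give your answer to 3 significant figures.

L_Y/L_2 ≈ 10.2

L ∝ R²T⁴, so L_Y/L_2 = (R_Y/R_2)²(T_Y/T_2)⁴ = (15.4)² × (1.306×10⁴/2.867×10⁴)⁴ = 237.16 × 0.0430588 = 10.2.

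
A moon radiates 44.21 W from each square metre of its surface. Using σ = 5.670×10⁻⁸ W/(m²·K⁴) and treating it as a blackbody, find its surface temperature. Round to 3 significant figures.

T ≈ 167 K

I = σT⁴, so T = (I/σ)^(1/4) = (44.21/(5.670×10⁻⁸))^(1/4) = 167 K.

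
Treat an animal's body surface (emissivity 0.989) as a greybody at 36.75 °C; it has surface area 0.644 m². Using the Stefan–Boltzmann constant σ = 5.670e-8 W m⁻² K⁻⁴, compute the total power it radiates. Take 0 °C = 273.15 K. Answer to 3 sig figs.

T = 36.75 °C + 273.15 = 309.90 K.
Area A = 0.644 m².
P = εσAT⁴ = 0.989 × 5.670×10⁻⁸ × 0.644 × (309.90)⁴ = 333 W.

P ≈ 333 W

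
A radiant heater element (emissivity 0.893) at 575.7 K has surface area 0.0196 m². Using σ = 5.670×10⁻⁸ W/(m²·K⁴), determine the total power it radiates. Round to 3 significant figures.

Area A = 0.0196 m².
P = εσAT⁴ = 0.893 × 5.670×10⁻⁸ × 0.0196 × (575.7)⁴ = 109 W.

P ≈ 109 W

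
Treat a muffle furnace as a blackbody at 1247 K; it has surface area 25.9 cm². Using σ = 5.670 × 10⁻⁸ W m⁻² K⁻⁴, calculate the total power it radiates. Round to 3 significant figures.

P ≈ 355 W

Area A = 25.9 cm² = 2.59×10⁻³ m².
P = σAT⁴ = 5.670×10⁻⁸ × 2.59×10⁻³ × (1247)⁴ = 355 W.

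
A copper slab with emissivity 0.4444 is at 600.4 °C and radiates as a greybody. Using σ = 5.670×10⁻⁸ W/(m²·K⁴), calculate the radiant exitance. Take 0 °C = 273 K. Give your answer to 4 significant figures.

T = 600.4 °C + 273 = 873.4 K.
Stefan–Boltzmann: I = εσT⁴ = 0.4444 × 5.670×10⁻⁸ × (873.4)⁴ = 1.466×10⁴ W/m².

I ≈ 1.466×10⁴ W/m²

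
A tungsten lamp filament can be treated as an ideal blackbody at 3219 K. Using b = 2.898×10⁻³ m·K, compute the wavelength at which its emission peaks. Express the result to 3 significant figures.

Wien's displacement law: λ_max = b/T = (2.898×10⁻³ m·K)/(3219 K) = 9.003×10⁻⁷ m.
That is 900 nm, in the infrared range.

λ_max ≈ 900 nm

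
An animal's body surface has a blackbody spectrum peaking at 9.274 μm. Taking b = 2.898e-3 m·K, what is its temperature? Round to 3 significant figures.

Wien's law gives T = b/λ_max = (2.898×10⁻³ m·K)/(9.274×10⁻⁶ m) = 312 K.

T ≈ 312 K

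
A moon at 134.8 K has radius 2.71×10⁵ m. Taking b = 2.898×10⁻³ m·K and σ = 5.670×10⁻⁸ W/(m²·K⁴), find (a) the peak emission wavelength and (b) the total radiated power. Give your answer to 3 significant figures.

λ_max ≈ 21.5 μm; P ≈ 1.73×10¹³ W

(a) λ_max = b/T = 2.898×10⁻³/134.8 = 2.150×10⁻⁵ m = 21.5 μm.
Surface area A = 4πR² = 4π(2.71×10⁵ m)² = 9.22887×10¹¹ m².
(b) P = σAT⁴ = 5.670×10⁻⁸×9.22887×10¹¹×(134.8)⁴ = 1.73×10¹³ W.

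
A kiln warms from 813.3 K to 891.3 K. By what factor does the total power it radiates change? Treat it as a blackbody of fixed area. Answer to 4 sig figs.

P ∝ T⁴, so P₂/P₁ = (T₂/T₁)⁴ = (891.3/813.3)⁴ = (1.09591)⁴ = 1.442.

P₂/P₁ ≈ 1.442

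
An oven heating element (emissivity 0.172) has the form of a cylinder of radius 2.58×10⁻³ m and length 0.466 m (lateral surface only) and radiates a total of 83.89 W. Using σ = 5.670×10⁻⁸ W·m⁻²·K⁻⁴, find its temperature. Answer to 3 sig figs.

Lateral area A = 2πrL = 2π×2.58×10⁻³×0.466 = 7.55415×10⁻³ m².
P = εσAT⁴ ⇒ T = (P/(εσA))^(1/4) = (83.89/(0.172×5.670×10⁻⁸×7.55415×10⁻³))^(1/4) = 1.03×10³ K.

T ≈ 1.03×10³ K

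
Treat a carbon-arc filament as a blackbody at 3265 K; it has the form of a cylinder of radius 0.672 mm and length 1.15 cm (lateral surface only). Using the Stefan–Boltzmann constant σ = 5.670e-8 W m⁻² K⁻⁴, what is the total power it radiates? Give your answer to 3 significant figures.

Lateral area A = 2πrL = 2π×6.72×10⁻⁴×0.0115 = 4.85565×10⁻⁵ m².
P = σAT⁴ = 5.670×10⁻⁸ × 4.85565×10⁻⁵ × (3265)⁴ = 313 W.

P ≈ 313 W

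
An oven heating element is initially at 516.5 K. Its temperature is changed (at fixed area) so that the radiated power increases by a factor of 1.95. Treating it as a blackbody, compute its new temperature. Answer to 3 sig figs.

P ∝ T⁴, so T₂/T₁ = (P₂/P₁)^(1/4) = (1.95)^(1/4) = 1.18170.
T₂ = 516.5 × 1.18170 = 610 K.

T₂ ≈ 610 K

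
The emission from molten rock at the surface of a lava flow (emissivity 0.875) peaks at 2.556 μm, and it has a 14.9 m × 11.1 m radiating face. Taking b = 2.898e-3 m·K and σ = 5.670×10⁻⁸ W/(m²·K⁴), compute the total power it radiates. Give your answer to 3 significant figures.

Wien's law: T = b/λ_max = 2.898×10⁻³/2.556×10⁻⁶ = 1133.80 K.
Area A = 14.9 × 11.1 = 165.39 m².
Then P = εσAT⁴ = 0.875×5.670×10⁻⁸×165.39×(1133.80)⁴ = 1.36×10⁷ W.

P ≈ 1.36×10⁷ W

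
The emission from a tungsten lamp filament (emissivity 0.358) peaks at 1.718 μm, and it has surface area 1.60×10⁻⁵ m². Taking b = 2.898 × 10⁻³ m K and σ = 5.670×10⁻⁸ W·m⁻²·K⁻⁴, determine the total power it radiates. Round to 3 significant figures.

Wien's law: T = b/λ_max = 2.898×10⁻³/1.718×10⁻⁶ = 1686.85 K.
Area A = 1.60×10⁻⁵ m².
Then P = εσAT⁴ = 0.358×5.670×10⁻⁸×1.60×10⁻⁵×(1686.85)⁴ = 2.63 W.

P ≈ 2.63 W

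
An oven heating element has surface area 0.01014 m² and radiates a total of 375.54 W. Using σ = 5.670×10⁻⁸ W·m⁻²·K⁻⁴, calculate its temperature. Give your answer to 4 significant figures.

T ≈ 899.0 K

Area A = 0.01014 m².
P = σAT⁴ ⇒ T = (P/(σA))^(1/4) = (375.54/(5.670×10⁻⁸×0.01014))^(1/4) = 899.0 K.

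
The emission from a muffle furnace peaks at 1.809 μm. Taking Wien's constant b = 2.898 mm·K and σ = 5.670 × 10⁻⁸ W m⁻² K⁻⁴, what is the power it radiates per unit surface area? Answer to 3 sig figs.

Wien's law: T = b/λ_max = 2.898×10⁻³/1.809×10⁻⁶ = 1601.99 K.
Then I = σT⁴ = 5.670×10⁻⁸×(1601.99)⁴ = 3.73×10⁵ W/m².

I ≈ 3.73×10⁵ W/m²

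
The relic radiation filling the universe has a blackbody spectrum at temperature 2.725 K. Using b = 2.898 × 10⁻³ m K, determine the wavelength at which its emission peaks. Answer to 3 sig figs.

λ_max ≈ 1.06 mm

Wien's displacement law: λ_max = b/T = (2.898×10⁻³ m·K)/(2.725 K) = 1.063×10⁻³ m.
That is 1.06 mm, in the microwave range.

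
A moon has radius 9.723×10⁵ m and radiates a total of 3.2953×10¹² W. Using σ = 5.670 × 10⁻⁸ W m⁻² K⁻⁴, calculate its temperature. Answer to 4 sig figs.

Surface area A = 4πR² = 4π(9.723×10⁵ m)² = 1.18798×10¹³ m².
P = σAT⁴ ⇒ T = (P/(σA))^(1/4) = (3.2953×10¹²/(5.670×10⁻⁸×1.18798×10¹³))^(1/4) = 47.03 K.

T ≈ 47.03 K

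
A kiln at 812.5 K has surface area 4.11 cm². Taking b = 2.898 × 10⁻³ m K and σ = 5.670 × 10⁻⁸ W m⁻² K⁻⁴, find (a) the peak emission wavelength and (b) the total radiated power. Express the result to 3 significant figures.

λ_max ≈ 3.57 μm; P ≈ 10.2 W

(a) λ_max = b/T = 2.898×10⁻³/812.5 = 3.567×10⁻⁶ m = 3.57 μm.
Area A = 4.11 cm² = 4.11×10⁻⁴ m².
(b) P = σAT⁴ = 5.670×10⁻⁸×4.11×10⁻⁴×(812.5)⁴ = 10.2 W.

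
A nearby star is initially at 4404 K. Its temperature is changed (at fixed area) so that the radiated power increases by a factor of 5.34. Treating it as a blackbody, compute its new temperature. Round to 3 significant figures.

P ∝ T⁴, so T₂/T₁ = (P₂/P₁)^(1/4) = (5.34)^(1/4) = 1.52015.
T₂ = 4404 × 1.52015 = 6.69×10³ K.

T₂ ≈ 6.69×10³ K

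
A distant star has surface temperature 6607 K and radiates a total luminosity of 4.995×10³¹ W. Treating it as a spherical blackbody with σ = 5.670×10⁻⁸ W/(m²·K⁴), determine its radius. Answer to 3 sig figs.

L = 4πR²σT⁴ ⇒ R = √(L/(4πσT⁴)).
σT⁴ = 1.08044×10⁸ W/m², so R = √(4.995×10³¹/(4π×1.08044×10⁸)) = 1.92×10¹¹ m.

R ≈ 1.92×10¹¹ m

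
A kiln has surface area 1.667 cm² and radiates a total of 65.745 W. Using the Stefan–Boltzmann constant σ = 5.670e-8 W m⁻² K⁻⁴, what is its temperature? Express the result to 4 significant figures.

T ≈ 1624 K

Area A = 1.667 cm² = 1.667×10⁻⁴ m².
P = σAT⁴ ⇒ T = (P/(σA))^(1/4) = (65.745/(5.670×10⁻⁸×1.667×10⁻⁴))^(1/4) = 1624 K.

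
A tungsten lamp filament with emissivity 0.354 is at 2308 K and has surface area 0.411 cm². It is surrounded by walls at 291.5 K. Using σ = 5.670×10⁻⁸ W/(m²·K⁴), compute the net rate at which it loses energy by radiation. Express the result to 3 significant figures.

Area A = 0.411 cm² = 4.11×10⁻⁵ m².
Net radiated power P_net = εσA(T⁴ − T₀⁴) = 0.354×5.670×10⁻⁸×4.11×10⁻⁵×(2308⁴ − 291.5⁴).
T⁴ − T₀⁴ = 2.83755×10¹³ − 7.22028×10⁹ = 2.83683×10¹³ K⁴, so P_net = 23.4 W.

Net loss ≈ 23.4 W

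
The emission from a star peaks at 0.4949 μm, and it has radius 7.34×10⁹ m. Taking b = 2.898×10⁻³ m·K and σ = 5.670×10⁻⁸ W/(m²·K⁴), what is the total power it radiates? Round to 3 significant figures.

Wien's law: T = b/λ_max = 2.898×10⁻³/4.949×10⁻⁷ = 5855.73 K.
Surface area A = 4πR² = 4π(7.34×10⁹ m)² = 6.77021×10²⁰ m².
Then P = σAT⁴ = 5.670×10⁻⁸×6.77021×10²⁰×(5855.73)⁴ = 4.51×10²⁸ W.

P ≈ 4.51×10²⁸ W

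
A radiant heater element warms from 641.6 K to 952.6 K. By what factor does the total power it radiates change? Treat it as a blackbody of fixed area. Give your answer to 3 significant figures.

P₂/P₁ ≈ 4.86

P ∝ T⁴, so P₂/P₁ = (T₂/T₁)⁴ = (952.6/641.6)⁴ = (1.48473)⁴ = 4.86.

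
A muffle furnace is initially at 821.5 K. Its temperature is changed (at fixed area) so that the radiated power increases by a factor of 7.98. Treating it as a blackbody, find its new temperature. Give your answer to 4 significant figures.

P ∝ T⁴, so T₂/T₁ = (P₂/P₁)^(1/4) = (7.98)^(1/4) = 1.68074.
T₂ = 821.5 × 1.68074 = 1381 K.

T₂ ≈ 1381 K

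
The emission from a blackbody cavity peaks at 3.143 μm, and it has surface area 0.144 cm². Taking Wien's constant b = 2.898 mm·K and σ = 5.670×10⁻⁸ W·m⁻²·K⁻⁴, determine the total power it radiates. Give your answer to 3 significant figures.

Wien's law: T = b/λ_max = 2.898×10⁻³/3.143×10⁻⁶ = 922.049 K.
Area A = 0.144 cm² = 1.44×10⁻⁵ m².
Then P = σAT⁴ = 5.670×10⁻⁸×1.44×10⁻⁵×(922.049)⁴ = 0.590 W.

P ≈ 0.590 W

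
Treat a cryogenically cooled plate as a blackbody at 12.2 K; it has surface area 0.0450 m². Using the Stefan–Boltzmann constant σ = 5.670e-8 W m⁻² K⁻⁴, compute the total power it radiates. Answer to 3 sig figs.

P ≈ 5.65×10⁻⁵ W

Area A = 0.0450 m².
P = σAT⁴ = 5.670×10⁻⁸ × 0.0450 × (12.2)⁴ = 5.65×10⁻⁵ W.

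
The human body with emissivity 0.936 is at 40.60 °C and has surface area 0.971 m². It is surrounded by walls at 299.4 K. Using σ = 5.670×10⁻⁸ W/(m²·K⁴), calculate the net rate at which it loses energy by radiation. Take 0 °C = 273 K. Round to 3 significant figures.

T = 40.60 °C + 273 = 313.60 K.
Area A = 0.971 m².
Net radiated power P_net = εσA(T⁴ − T₀⁴) = 0.936×5.670×10⁻⁸×0.971×(313.60⁴ − 299.4⁴).
T⁴ − T₀⁴ = 9.67173×10⁹ − 8.03539×10⁹ = 1.63634×10⁹ K⁴, so P_net = 84.3 W.

Net loss ≈ 84.3 W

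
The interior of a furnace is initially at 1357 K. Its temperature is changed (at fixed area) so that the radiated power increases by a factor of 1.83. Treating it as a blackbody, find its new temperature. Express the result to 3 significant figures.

T₂ ≈ 1.58×10³ K

P ∝ T⁴, so T₂/T₁ = (P₂/P₁)^(1/4) = (1.83)^(1/4) = 1.16309.
T₂ = 1357 × 1.16309 = 1.58×10³ K.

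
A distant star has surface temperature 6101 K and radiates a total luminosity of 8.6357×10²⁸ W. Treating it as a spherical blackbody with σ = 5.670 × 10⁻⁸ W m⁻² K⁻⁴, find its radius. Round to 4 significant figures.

R ≈ 9.353×10⁹ m

L = 4πR²σT⁴ ⇒ R = √(L/(4πσT⁴)).
σT⁴ = 7.85574×10⁷ W/m², so R = √(8.6357×10²⁸/(4π×7.85574×10⁷)) = 9.353×10⁹ m.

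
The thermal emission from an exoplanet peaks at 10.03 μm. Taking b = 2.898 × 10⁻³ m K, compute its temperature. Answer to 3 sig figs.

Wien's law gives T = b/λ_max = (2.898×10⁻³ m·K)/(1.003×10⁻⁵ m) = 289 K.

T ≈ 289 K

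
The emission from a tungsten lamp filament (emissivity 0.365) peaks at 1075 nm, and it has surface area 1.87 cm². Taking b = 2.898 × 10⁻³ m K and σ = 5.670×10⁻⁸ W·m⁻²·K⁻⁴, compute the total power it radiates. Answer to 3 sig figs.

P ≈ 204 W

Wien's law: T = b/λ_max = 2.898×10⁻³/1.075×10⁻⁶ = 2695.81 K.
Area A = 1.87 cm² = 1.87×10⁻⁴ m².
Then P = εσAT⁴ = 0.365×5.670×10⁻⁸×1.87×10⁻⁴×(2695.81)⁴ = 204 W.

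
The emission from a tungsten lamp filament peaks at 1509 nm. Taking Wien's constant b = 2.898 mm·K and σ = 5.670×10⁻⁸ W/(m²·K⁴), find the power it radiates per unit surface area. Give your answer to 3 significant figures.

Wien's law: T = b/λ_max = 2.898×10⁻³/1.509×10⁻⁶ = 1920.48 K.
Then I = σT⁴ = 5.670×10⁻⁸×(1920.48)⁴ = 7.71×10⁵ W/m².

I ≈ 7.71×10⁵ W/m²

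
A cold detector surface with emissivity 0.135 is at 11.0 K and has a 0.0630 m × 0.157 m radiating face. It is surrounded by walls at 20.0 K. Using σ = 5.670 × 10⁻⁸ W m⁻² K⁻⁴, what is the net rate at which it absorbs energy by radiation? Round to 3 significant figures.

Net gain ≈ 1.10×10⁻⁵ W

Area A = 0.0630 × 0.157 = 9.891×10⁻³ m².
Net radiated power P_net = εσA(T⁴ − T₀⁴) = 0.135×5.670×10⁻⁸×9.891×10⁻³×(11.0⁴ − 20.0⁴).
T⁴ − T₀⁴ = 14641.0 − 1.60000×10⁵ = -1.45359×10⁵ K⁴, so P_net = -1.10×10⁻⁵ W — negative, meaning a net gain of 1.10×10⁻⁵ W.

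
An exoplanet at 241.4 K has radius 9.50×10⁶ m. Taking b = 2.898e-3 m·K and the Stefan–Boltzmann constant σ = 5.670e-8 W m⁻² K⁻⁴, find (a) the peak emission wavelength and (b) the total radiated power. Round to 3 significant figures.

λ_max ≈ 12.0 μm; P ≈ 2.18×10¹⁷ W

(a) λ_max = b/T = 2.898×10⁻³/241.4 = 1.200×10⁻⁵ m = 12.0 μm.
Surface area A = 4πR² = 4π(9.50×10⁶ m)² = 1.13411×10¹⁵ m².
(b) P = σAT⁴ = 5.670×10⁻⁸×1.13411×10¹⁵×(241.4)⁴ = 2.18×10¹⁷ W.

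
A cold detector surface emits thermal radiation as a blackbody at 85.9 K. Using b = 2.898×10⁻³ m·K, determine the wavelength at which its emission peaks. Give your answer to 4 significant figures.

λ_max ≈ 33.74 μm

Wien's displacement law: λ_max = b/T = (2.898×10⁻³ m·K)/(85.9 K) = 3.3737×10⁻⁵ m.
That is 33.74 μm, in the infrared range.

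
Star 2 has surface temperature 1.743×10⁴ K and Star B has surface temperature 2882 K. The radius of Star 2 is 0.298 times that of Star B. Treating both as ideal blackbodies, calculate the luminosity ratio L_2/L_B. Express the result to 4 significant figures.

L_2/L_B ≈ 118.8

L ∝ R²T⁴, so L_2/L_B = (R_2/R_B)²(T_2/T_B)⁴ = (0.298)² × (1.743×10⁴/2882)⁴ = 0.088804 × 1337.87 = 118.8.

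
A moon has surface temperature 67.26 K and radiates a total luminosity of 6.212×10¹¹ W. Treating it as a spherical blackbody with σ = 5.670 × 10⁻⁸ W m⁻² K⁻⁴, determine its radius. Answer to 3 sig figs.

L = 4πR²σT⁴ ⇒ R = √(L/(4πσT⁴)).
σT⁴ = 1.16041 W/m², so R = √(6.212×10¹¹/(4π×1.16041)) = 2.06×10⁵ m.

R ≈ 2.06×10⁵ m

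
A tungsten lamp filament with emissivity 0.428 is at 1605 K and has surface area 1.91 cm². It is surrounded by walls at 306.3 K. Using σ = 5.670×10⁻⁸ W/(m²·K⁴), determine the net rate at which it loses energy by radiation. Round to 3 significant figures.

Net loss ≈ 30.7 W

Area A = 1.91 cm² = 1.91×10⁻⁴ m².
Net radiated power P_net = εσA(T⁴ − T₀⁴) = 0.428×5.670×10⁻⁸×1.91×10⁻⁴×(1605⁴ − 306.3⁴).
T⁴ − T₀⁴ = 6.63590×10¹² − 8.80213×10⁹ = 6.62710×10¹² K⁴, so P_net = 30.7 W.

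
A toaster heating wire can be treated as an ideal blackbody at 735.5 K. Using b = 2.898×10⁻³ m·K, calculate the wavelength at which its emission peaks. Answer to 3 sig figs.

Wien's displacement law: λ_max = b/T = (2.898×10⁻³ m·K)/(735.5 K) = 3.940×10⁻⁶ m.
That is 3.94 μm, in the infrared range.

λ_max ≈ 3.94 μm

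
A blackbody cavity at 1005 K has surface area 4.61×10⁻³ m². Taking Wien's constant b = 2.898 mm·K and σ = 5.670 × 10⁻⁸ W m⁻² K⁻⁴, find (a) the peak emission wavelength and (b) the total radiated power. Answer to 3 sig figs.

λ_max ≈ 2.88 μm; P ≈ 267 W

(a) λ_max = b/T = 2.898×10⁻³/1005 = 2.884×10⁻⁶ m = 2.88 μm.
Area A = 4.61×10⁻³ m².
(b) P = σAT⁴ = 5.670×10⁻⁸×4.61×10⁻³×(1005)⁴ = 267 W.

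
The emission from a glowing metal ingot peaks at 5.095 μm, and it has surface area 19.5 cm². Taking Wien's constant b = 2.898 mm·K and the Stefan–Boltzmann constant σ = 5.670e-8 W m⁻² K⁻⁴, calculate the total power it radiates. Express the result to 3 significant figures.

Wien's law: T = b/λ_max = 2.898×10⁻³/5.095×10⁻⁶ = 568.793 K.
Area A = 19.5 cm² = 1.95×10⁻³ m².
Then P = σAT⁴ = 5.670×10⁻⁸×1.95×10⁻³×(568.793)⁴ = 11.6 W.

P ≈ 11.6 W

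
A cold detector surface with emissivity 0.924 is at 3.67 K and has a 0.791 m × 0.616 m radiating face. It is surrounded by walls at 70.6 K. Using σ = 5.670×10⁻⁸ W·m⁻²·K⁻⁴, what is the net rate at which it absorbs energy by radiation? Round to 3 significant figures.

Area A = 0.791 × 0.616 = 0.487256 m².
Net radiated power P_net = εσA(T⁴ − T₀⁴) = 0.924×5.670×10⁻⁸×0.487256×(3.67⁴ − 70.6⁴).
T⁴ − T₀⁴ = 181.411 − 2.48438×10⁷ = -2.48436×10⁷ K⁴, so P_net = -0.634 W — negative, meaning a net gain of 0.634 W.

Net gain ≈ 0.634 W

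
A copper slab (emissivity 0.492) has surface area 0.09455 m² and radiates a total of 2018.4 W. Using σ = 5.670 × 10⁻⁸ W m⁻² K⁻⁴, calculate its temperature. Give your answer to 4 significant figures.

T ≈ 935.3 K

Area A = 0.09455 m².
P = εσAT⁴ ⇒ T = (P/(εσA))^(1/4) = (2018.4/(0.492×5.670×10⁻⁸×0.09455))^(1/4) = 935.3 K.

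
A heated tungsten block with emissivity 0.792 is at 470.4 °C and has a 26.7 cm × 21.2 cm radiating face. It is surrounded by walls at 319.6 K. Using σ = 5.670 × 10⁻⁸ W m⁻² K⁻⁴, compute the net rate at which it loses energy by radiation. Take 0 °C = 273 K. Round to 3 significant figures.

T = 470.4 °C + 273 = 743.4 K.
Area A = 0.267 × 0.212 = 0.056604 m².
Net radiated power P_net = εσA(T⁴ − T₀⁴) = 0.792×5.670×10⁻⁸×0.056604×(743.4⁴ − 319.6⁴).
T⁴ − T₀⁴ = 3.05415×10¹¹ − 1.04334×10¹⁰ = 2.94982×10¹¹ K⁴, so P_net = 750 W.

Net loss ≈ 750 W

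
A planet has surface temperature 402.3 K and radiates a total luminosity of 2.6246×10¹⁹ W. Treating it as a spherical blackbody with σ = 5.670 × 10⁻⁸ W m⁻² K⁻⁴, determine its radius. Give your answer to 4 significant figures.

R ≈ 3.750×10⁷ m

L = 4πR²σT⁴ ⇒ R = √(L/(4πσT⁴)).
σT⁴ = 1485.19 W/m², so R = √(2.6246×10¹⁹/(4π×1485.19)) = 3.750×10⁷ m.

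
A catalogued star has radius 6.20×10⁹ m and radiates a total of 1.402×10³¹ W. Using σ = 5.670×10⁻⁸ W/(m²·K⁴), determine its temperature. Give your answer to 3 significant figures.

T ≈ 2.67×10⁴ K

Surface area A = 4πR² = 4π(6.20×10⁹ m)² = 4.83051×10²⁰ m².
P = σAT⁴ ⇒ T = (P/(σA))^(1/4) = (1.402×10³¹/(5.670×10⁻⁸×4.83051×10²⁰))^(1/4) = 2.67×10⁴ K.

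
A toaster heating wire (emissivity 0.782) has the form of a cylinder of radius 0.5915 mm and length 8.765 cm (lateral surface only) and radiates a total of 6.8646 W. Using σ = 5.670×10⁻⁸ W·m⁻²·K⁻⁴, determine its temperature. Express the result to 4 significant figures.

T ≈ 830.3 K

Lateral area A = 2πrL = 2π×5.915×10⁻⁴×0.08765 = 3.25752×10⁻⁴ m².
P = εσAT⁴ ⇒ T = (P/(εσA))^(1/4) = (6.8646/(0.782×5.670×10⁻⁸×3.25752×10⁻⁴))^(1/4) = 830.3 K.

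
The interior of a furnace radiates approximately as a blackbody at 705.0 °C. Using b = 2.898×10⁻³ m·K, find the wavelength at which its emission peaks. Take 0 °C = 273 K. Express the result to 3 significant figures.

T = 705.0 °C + 273 = 978.0 K.
Wien's displacement law: λ_max = b/T = (2.898×10⁻³ m·K)/(978.0 K) = 2.963×10⁻⁶ m.
That is 2.96 μm, in the infrared range.

λ_max ≈ 2.96 μm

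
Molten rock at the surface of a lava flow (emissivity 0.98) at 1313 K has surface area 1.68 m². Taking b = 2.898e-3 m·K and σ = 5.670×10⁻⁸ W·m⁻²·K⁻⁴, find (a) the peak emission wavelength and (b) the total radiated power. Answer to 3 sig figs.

(a) λ_max = b/T = 2.898×10⁻³/1313 = 2.207×10⁻⁶ m = 2.21 μm.
Area A = 1.68 m².
(b) P = εσAT⁴ = 0.98×5.670×10⁻⁸×1.68×(1313)⁴ = 2.77×10⁵ W.

λ_max ≈ 2.21 μm; P ≈ 2.77×10⁵ W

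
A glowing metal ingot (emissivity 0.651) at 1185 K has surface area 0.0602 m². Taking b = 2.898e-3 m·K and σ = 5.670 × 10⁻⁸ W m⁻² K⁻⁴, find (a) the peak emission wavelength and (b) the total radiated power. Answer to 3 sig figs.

(a) λ_max = b/T = 2.898×10⁻³/1185 = 2.446×10⁻⁶ m = 2.45×10³ nm.
Area A = 0.0602 m².
(b) P = εσAT⁴ = 0.651×5.670×10⁻⁸×0.0602×(1185)⁴ = 4.38×10³ W.

λ_max ≈ 2.45×10³ nm; P ≈ 4.38×10³ W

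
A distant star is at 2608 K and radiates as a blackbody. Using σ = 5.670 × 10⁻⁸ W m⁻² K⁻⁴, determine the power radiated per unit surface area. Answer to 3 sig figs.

I ≈ 2.62×10⁶ W/m²

Stefan–Boltzmann: I = σT⁴ = 5.670×10⁻⁸ × (2608)⁴ = 2.62×10⁶ W/m².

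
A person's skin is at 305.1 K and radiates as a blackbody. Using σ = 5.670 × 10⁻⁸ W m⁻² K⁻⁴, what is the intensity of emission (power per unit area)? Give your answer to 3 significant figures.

Stefan–Boltzmann: I = σT⁴ = 5.670×10⁻⁸ × (305.1)⁴ = 491 W/m².

I ≈ 491 W/m²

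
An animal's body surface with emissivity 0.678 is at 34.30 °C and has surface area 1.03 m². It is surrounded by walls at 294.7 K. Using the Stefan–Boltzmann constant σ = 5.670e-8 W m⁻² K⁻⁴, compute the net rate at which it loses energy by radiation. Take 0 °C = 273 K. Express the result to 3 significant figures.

Net loss ≈ 54.4 W

T = 34.30 °C + 273 = 307.30 K.
Area A = 1.03 m².
Net radiated power P_net = εσA(T⁴ − T₀⁴) = 0.678×5.670×10⁻⁸×1.03×(307.30⁴ − 294.7⁴).
T⁴ − T₀⁴ = 8.91765×10⁹ − 7.54259×10⁹ = 1.37506×10⁹ K⁴, so P_net = 54.4 W.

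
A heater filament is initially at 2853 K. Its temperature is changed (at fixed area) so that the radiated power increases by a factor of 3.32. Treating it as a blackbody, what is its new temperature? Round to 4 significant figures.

P ∝ T⁴, so T₂/T₁ = (P₂/P₁)^(1/4) = (3.32)^(1/4) = 1.34985.
T₂ = 2853 × 1.34985 = 3851 K.

T₂ ≈ 3851 K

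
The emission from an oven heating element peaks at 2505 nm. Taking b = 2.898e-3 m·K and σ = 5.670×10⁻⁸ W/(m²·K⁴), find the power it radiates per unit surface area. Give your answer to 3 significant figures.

I ≈ 1.02×10⁵ W/m²

Wien's law: T = b/λ_max = 2.898×10⁻³/2.505×10⁻⁶ = 1156.89 K.
Then I = σT⁴ = 5.670×10⁻⁸×(1156.89)⁴ = 1.02×10⁵ W/m².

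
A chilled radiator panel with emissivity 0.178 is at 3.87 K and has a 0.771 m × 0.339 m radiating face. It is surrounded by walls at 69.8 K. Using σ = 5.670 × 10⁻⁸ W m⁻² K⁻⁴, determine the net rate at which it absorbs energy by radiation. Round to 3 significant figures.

Area A = 0.771 × 0.339 = 0.261369 m².
Net radiated power P_net = εσA(T⁴ − T₀⁴) = 0.178×5.670×10⁻⁸×0.261369×(3.87⁴ − 69.8⁴).
T⁴ − T₀⁴ = 224.308 − 2.37368×10⁷ = -2.37366×10⁷ K⁴, so P_net = -0.0626 W — negative, meaning a net gain of 0.0626 W.

Net gain ≈ 0.0626 W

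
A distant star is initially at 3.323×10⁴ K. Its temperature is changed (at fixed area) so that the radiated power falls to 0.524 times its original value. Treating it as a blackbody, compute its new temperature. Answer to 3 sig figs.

T₂ ≈ 2.83×10⁴ K

P ∝ T⁴, so T₂/T₁ = (P₂/P₁)^(1/4) = (0.524)^(1/4) = 0.850810.
T₂ = 3.323×10⁴ × 0.850810 = 2.83×10⁴ K.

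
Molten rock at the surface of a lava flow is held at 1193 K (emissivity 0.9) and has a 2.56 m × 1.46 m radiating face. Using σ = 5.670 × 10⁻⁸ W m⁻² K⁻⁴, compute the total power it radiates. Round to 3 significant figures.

P ≈ 3.86×10⁵ W

Area A = 2.56 × 1.46 = 3.7376 m².
P = εσAT⁴ = 0.9 × 5.670×10⁻⁸ × 3.7376 × (1193)⁴ = 3.86×10⁵ W.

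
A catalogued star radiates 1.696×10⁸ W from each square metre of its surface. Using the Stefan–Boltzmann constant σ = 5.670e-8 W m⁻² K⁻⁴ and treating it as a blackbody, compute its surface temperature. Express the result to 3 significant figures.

I = σT⁴, so T = (I/σ)^(1/4) = (1.696×10⁸/(5.670×10⁻⁸))^(1/4) = 7.40×10³ K.

T ≈ 7.40×10³ K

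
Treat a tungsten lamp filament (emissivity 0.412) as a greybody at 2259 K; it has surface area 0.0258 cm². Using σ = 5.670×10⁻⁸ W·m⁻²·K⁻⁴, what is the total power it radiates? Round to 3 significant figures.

P ≈ 1.57 W

Area A = 0.0258 cm² = 2.58×10⁻⁶ m².
P = εσAT⁴ = 0.412 × 5.670×10⁻⁸ × 2.58×10⁻⁶ × (2259)⁴ = 1.57 W.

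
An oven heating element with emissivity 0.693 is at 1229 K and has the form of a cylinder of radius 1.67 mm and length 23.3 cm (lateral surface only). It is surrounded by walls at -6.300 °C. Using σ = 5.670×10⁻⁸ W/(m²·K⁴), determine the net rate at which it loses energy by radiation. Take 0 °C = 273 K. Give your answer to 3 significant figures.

Surroundings: T = -6.300 °C + 273 = 266.700 K.
Lateral area A = 2πrL = 2π×1.67×10⁻³×0.233 = 2.44485×10⁻³ m².
Net radiated power P_net = εσA(T⁴ − T₀⁴) = 0.693×5.670×10⁻⁸×2.44485×10⁻³×(1229⁴ − 266.700⁴).
T⁴ − T₀⁴ = 2.28143×10¹² − 5.05932×10⁹ = 2.27637×10¹² K⁴, so P_net = 219 W.

Net loss ≈ 219 W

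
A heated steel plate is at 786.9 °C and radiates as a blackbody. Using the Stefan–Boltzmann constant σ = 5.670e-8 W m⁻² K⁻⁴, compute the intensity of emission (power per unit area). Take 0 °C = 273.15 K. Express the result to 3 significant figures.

I ≈ 7.16×10⁴ W/m²

T = 786.9 °C + 273.15 = 1060.05 K.
Stefan–Boltzmann: I = σT⁴ = 5.670×10⁻⁸ × (1060.05)⁴ = 7.16×10⁴ W/m².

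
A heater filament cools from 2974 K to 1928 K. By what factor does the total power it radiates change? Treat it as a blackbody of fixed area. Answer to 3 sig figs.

P ∝ T⁴, so P₂/P₁ = (T₂/T₁)⁴ = (1928/2974)⁴ = (0.648285)⁴ = 0.177.

P₂/P₁ ≈ 0.177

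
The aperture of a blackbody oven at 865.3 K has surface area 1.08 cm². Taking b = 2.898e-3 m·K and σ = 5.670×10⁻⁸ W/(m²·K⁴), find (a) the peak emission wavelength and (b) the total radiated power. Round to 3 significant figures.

λ_max ≈ 3.35 μm; P ≈ 3.43 W

(a) λ_max = b/T = 2.898×10⁻³/865.3 = 3.349×10⁻⁶ m = 3.35 μm.
Area A = 1.08 cm² = 1.08×10⁻⁴ m².
(b) P = σAT⁴ = 5.670×10⁻⁸×1.08×10⁻⁴×(865.3)⁴ = 3.43 W.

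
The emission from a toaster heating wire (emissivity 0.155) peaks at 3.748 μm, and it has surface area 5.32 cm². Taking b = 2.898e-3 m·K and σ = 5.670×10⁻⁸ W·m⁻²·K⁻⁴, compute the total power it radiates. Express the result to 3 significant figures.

Wien's law: T = b/λ_max = 2.898×10⁻³/3.748×10⁻⁶ = 773.212 K.
Area A = 5.32 cm² = 5.32×10⁻⁴ m².
Then P = εσAT⁴ = 0.155×5.670×10⁻⁸×5.32×10⁻⁴×(773.212)⁴ = 1.67 W.

P ≈ 1.67 W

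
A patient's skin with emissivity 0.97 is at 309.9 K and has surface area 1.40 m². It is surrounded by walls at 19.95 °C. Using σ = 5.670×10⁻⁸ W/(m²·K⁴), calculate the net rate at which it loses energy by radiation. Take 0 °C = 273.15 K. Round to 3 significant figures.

Surroundings: T = 19.95 °C + 273.15 = 293.10 K.
Area A = 1.40 m².
Net radiated power P_net = εσA(T⁴ − T₀⁴) = 0.97×5.670×10⁻⁸×1.40×(309.9⁴ − 293.10⁴).
T⁴ − T₀⁴ = 9.22330×10⁹ − 7.38012×10⁹ = 1.84318×10⁹ K⁴, so P_net = 142 W.

Net loss ≈ 142 W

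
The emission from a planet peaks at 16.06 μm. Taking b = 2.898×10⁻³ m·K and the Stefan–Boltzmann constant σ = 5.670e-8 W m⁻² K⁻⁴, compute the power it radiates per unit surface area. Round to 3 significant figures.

Wien's law: T = b/λ_max = 2.898×10⁻³/1.606×10⁻⁵ = 180.448 K.
Then I = σT⁴ = 5.670×10⁻⁸×(180.448)⁴ = 60.1 W/m².

I ≈ 60.1 W/m²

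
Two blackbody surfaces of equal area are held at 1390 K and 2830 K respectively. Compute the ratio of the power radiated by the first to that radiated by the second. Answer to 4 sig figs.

With equal areas, P₁/P₂ = (T₁/T₂)⁴ = (1390/2830)⁴ = 0.05820.

P₁/P₂ ≈ 0.05820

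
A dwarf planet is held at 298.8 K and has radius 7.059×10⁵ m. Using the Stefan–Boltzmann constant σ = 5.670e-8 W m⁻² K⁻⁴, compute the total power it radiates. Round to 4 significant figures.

P ≈ 2.830×10¹⁵ W

Surface area A = 4πR² = 4π(7.059×10⁵ m)² = 6.26176×10¹² m².
P = σAT⁴ = 5.670×10⁻⁸ × 6.26176×10¹² × (298.8)⁴ = 2.830×10¹⁵ W.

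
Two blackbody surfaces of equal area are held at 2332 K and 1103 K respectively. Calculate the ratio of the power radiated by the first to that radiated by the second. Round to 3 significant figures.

With equal areas, P₁/P₂ = (T₁/T₂)⁴ = (2332/1103)⁴ = 20.0.

P₁/P₂ ≈ 20.0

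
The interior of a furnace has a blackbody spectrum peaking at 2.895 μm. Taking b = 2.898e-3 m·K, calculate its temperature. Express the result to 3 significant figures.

T ≈ 1.00×10³ K

Wien's law gives T = b/λ_max = (2.898×10⁻³ m·K)/(2.895×10⁻⁶ m) = 1.00×10³ K.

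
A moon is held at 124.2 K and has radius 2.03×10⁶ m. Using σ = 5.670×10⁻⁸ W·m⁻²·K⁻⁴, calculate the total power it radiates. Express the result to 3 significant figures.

Surface area A = 4πR² = 4π(2.03×10⁶ m)² = 5.17848×10¹³ m².
P = σAT⁴ = 5.670×10⁻⁸ × 5.17848×10¹³ × (124.2)⁴ = 6.99×10¹⁴ W.

P ≈ 6.99×10¹⁴ W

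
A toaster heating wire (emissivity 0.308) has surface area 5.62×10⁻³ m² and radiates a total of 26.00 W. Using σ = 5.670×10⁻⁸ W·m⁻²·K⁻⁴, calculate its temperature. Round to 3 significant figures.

Area A = 5.62×10⁻³ m².
P = εσAT⁴ ⇒ T = (P/(εσA))^(1/4) = (26.00/(0.308×5.670×10⁻⁸×5.62×10⁻³))^(1/4) = 717 K.

T ≈ 717 K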